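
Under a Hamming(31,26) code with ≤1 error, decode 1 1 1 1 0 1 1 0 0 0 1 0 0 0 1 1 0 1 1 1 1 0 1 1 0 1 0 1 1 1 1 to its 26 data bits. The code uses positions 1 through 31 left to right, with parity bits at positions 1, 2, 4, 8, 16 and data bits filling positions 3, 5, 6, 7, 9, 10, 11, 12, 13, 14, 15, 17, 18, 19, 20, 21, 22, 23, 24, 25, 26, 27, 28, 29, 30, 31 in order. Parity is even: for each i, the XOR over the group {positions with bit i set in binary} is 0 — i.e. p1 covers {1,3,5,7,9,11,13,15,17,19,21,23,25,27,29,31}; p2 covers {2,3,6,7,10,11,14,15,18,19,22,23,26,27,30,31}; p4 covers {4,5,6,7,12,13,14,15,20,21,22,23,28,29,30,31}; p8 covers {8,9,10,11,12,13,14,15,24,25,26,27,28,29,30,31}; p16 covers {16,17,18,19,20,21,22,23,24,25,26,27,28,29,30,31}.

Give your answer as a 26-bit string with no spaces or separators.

s1 (pos 1,3,5,7,9,11,13,15,17,19,21,23,25,27,29,31): 1⊕1⊕0⊕1⊕0⊕1⊕0⊕1⊕0⊕1⊕1⊕1⊕0⊕0⊕1⊕1 = 0
s2 (pos 2,3,6,7,10,11,14,15,18,19,22,23,26,27,30,31): 1⊕1⊕1⊕1⊕0⊕1⊕0⊕1⊕1⊕1⊕0⊕1⊕1⊕0⊕1⊕1 = 0
s4 (pos 4,5,6,7,12,13,14,15,20,21,22,23,28,29,30,31): 1⊕0⊕1⊕1⊕0⊕0⊕0⊕1⊕1⊕1⊕0⊕1⊕1⊕1⊕1⊕1 = 1
s8 (pos 8,9,10,11,12,13,14,15,24,25,26,27,28,29,30,31): 0⊕0⊕0⊕1⊕0⊕0⊕0⊕1⊕1⊕0⊕1⊕0⊕1⊕1⊕1⊕1 = 0
s16 (pos 16,17,18,19,20,21,22,23,24,25,26,27,28,29,30,31): 1⊕0⊕1⊕1⊕1⊕1⊕0⊕1⊕1⊕0⊕1⊕0⊕1⊕1⊕1⊕1 = 0
Syndrome s16…s1 = 00100 → error at position 4.
Flip position 4: 1111011000100011011110110101111 → 1110011000100011011110110101111
Read data bits from positions 3,5,6,7,9,10,11,12,13,14,15,17,18,19,20,21,22,23,24,25,26,27,28,29,30,31: 10110010001011110110101111

10110010001011110110101111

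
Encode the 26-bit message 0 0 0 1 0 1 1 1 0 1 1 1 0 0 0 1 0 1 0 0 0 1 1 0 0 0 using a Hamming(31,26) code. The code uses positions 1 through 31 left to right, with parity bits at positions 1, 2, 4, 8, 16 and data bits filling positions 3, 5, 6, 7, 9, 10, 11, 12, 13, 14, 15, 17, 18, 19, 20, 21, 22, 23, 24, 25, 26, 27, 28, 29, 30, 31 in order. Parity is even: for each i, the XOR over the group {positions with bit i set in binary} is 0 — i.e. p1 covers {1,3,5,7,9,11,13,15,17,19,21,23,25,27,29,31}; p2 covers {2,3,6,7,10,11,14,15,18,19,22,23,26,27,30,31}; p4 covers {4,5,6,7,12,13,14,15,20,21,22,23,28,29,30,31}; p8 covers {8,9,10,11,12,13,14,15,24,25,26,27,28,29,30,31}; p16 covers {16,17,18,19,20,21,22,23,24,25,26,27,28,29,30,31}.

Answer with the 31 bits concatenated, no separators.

Place data at non-parity positions: p1 p2 0 p4 0 0 1 p8 0 1 1 1 0 1 1 p16 1 0 0 0 1 0 1 0 0 0 1 1 0 0 0
p1 (pos 1,3,5,7,9,11,13,15,17,19,21,23,25,27,29,31): XOR of data positions = 0⊕0⊕1⊕0⊕1⊕0⊕1⊕1⊕0⊕1⊕1⊕0⊕1⊕0⊕0 = 1
p2 (pos 2,3,6,7,10,11,14,15,18,19,22,23,26,27,30,31): XOR of data positions = 0⊕0⊕1⊕1⊕1⊕1⊕1⊕0⊕0⊕0⊕1⊕0⊕1⊕0⊕0 = 1
p4 (pos 4,5,6,7,12,13,14,15,20,21,22,23,28,29,30,31): XOR of data positions = 0⊕0⊕1⊕1⊕0⊕1⊕1⊕0⊕1⊕0⊕1⊕1⊕0⊕0⊕0 = 1
p8 (pos 8,9,10,11,12,13,14,15,24,25,26,27,28,29,30,31): XOR of data positions = 0⊕1⊕1⊕1⊕0⊕1⊕1⊕0⊕0⊕0⊕1⊕1⊕0⊕0⊕0 = 1
p16 (pos 16,17,18,19,20,21,22,23,24,25,26,27,28,29,30,31): XOR of data positions = 1⊕0⊕0⊕0⊕1⊕0⊕1⊕0⊕0⊕0⊕1⊕1⊕0⊕0⊕0 = 1
Codeword: 1101001101110111100010100011000

1101001101110111100010100011000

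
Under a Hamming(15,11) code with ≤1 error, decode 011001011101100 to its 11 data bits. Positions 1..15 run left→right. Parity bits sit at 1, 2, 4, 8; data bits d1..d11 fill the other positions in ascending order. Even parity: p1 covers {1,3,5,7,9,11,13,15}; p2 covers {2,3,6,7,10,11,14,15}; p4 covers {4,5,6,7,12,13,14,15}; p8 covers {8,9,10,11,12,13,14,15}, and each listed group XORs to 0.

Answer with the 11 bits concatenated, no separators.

s1 (pos 1,3,5,7,9,11,13,15): 0⊕1⊕0⊕0⊕1⊕0⊕1⊕0 = 1
s2 (pos 2,3,6,7,10,11,14,15): 1⊕1⊕1⊕0⊕1⊕0⊕0⊕0 = 0
s4 (pos 4,5,6,7,12,13,14,15): 0⊕0⊕1⊕0⊕1⊕1⊕0⊕0 = 1
s8 (pos 8,9,10,11,12,13,14,15): 1⊕1⊕1⊕0⊕1⊕1⊕0⊕0 = 1
Syndrome s8…s1 = 1101 → error at position 13.
Flip position 13: 011001011101100 → 011001011101000
Read data bits from positions 3,5,6,7,9,10,11,12,13,14,15: 10101101000

10101101000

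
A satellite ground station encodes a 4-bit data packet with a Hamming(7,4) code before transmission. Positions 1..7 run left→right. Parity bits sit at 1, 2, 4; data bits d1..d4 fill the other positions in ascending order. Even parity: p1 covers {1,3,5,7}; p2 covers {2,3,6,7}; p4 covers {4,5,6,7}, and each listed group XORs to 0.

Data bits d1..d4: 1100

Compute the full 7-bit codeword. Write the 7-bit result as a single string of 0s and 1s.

Place data at non-parity positions: p1 p2 1 p4 1 0 0
p1 (pos 1,3,5,7): XOR of data positions = 1⊕1⊕0 = 0
p2 (pos 2,3,6,7): XOR of data positions = 1⊕0⊕0 = 1
p4 (pos 4,5,6,7): XOR of data positions = 1⊕0⊕0 = 1
Codeword: 0111100

0111100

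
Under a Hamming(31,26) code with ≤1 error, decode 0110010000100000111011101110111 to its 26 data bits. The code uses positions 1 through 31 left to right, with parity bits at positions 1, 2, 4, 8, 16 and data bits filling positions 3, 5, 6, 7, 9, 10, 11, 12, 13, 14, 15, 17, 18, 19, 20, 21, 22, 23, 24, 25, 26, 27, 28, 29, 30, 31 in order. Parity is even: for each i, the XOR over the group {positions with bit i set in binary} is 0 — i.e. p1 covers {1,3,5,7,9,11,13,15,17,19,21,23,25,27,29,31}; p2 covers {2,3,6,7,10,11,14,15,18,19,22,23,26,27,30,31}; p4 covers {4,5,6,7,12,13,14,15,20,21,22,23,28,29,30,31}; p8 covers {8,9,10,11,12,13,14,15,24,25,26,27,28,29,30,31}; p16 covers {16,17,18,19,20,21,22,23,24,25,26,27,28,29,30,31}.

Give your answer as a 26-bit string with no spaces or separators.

s1 (pos 1,3,5,7,9,11,13,15,17,19,21,23,25,27,29,31): 0⊕1⊕0⊕0⊕0⊕1⊕0⊕0⊕1⊕1⊕1⊕1⊕1⊕1⊕1⊕1 = 0
s2 (pos 2,3,6,7,10,11,14,15,18,19,22,23,26,27,30,31): 1⊕1⊕1⊕0⊕0⊕1⊕0⊕0⊕1⊕1⊕1⊕1⊕1⊕1⊕1⊕1 = 0
s4 (pos 4,5,6,7,12,13,14,15,20,21,22,23,28,29,30,31): 0⊕0⊕1⊕0⊕0⊕0⊕0⊕0⊕0⊕1⊕1⊕1⊕0⊕1⊕1⊕1 = 1
s8 (pos 8,9,10,11,12,13,14,15,24,25,26,27,28,29,30,31): 0⊕0⊕0⊕1⊕0⊕0⊕0⊕0⊕0⊕1⊕1⊕1⊕0⊕1⊕1⊕1 = 1
s16 (pos 16,17,18,19,20,21,22,23,24,25,26,27,28,29,30,31): 0⊕1⊕1⊕1⊕0⊕1⊕1⊕1⊕0⊕1⊕1⊕1⊕0⊕1⊕1⊕1 = 0
Syndrome s16…s1 = 01100 → error at position 12.
Flip position 12: 0110010000100000111011101110111 → 0110010000110000111011101110111
Read data bits from positions 3,5,6,7,9,10,11,12,13,14,15,17,18,19,20,21,22,23,24,25,26,27,28,29,30,31: 10100011000111011101110111

10100011000111011101110111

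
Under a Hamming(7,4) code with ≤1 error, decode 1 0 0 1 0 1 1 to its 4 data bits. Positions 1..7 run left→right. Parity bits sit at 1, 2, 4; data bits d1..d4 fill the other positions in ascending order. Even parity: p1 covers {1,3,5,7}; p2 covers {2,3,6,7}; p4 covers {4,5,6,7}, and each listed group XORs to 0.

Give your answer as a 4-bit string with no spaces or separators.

0011

s1 (pos 1,3,5,7): 1⊕0⊕0⊕1 = 0
s2 (pos 2,3,6,7): 0⊕0⊕1⊕1 = 0
s4 (pos 4,5,6,7): 1⊕0⊕1⊕1 = 1
Syndrome s4…s1 = 100 → error at position 4.
Flip position 4: 1001011 → 1000011
Read data bits from positions 3,5,6,7: 0011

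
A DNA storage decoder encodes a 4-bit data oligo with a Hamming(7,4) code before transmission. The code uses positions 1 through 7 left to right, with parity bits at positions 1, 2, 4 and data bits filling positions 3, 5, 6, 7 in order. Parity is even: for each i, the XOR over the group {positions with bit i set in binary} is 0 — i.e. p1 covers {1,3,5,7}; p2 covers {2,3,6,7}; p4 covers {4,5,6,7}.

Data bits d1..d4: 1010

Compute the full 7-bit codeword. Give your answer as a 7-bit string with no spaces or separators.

Place data at non-parity positions: p1 p2 1 p4 0 1 0
p1 (pos 1,3,5,7): XOR of data positions = 1⊕0⊕0 = 1
p2 (pos 2,3,6,7): XOR of data positions = 1⊕1⊕0 = 0
p4 (pos 4,5,6,7): XOR of data positions = 0⊕1⊕0 = 1
Codeword: 1011010

1011010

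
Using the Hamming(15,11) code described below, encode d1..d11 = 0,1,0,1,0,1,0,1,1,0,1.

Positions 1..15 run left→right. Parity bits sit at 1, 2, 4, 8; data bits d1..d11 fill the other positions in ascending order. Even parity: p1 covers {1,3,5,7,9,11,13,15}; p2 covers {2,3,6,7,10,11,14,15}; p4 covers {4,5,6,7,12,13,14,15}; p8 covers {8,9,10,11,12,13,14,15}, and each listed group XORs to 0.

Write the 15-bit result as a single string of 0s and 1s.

010110100101101

Place data at non-parity positions: p1 p2 0 p4 1 0 1 p8 0 1 0 1 1 0 1
p1 (pos 1,3,5,7,9,11,13,15): XOR of data positions = 0⊕1⊕1⊕0⊕0⊕1⊕1 = 0
p2 (pos 2,3,6,7,10,11,14,15): XOR of data positions = 0⊕0⊕1⊕1⊕0⊕0⊕1 = 1
p4 (pos 4,5,6,7,12,13,14,15): XOR of data positions = 1⊕0⊕1⊕1⊕1⊕0⊕1 = 1
p8 (pos 8,9,10,11,12,13,14,15): XOR of data positions = 0⊕1⊕0⊕1⊕1⊕0⊕1 = 0
Codeword: 010110100101101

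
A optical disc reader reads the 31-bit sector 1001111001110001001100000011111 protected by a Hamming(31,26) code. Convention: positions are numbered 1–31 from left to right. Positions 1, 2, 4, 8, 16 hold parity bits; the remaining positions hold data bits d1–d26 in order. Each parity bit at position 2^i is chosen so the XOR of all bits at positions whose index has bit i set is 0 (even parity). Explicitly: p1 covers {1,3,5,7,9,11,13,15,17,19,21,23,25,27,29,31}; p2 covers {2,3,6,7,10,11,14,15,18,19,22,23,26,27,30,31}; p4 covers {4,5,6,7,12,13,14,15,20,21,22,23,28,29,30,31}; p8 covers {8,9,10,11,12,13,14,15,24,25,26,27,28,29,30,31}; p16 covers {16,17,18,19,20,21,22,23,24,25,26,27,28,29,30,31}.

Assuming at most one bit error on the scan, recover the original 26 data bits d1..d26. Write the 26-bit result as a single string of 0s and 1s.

01110111000001100000011111

s1 (pos 1,3,5,7,9,11,13,15,17,19,21,23,25,27,29,31): 1⊕0⊕1⊕1⊕0⊕1⊕0⊕0⊕0⊕1⊕0⊕0⊕0⊕1⊕1⊕1 = 0
s2 (pos 2,3,6,7,10,11,14,15,18,19,22,23,26,27,30,31): 0⊕0⊕1⊕1⊕1⊕1⊕0⊕0⊕0⊕1⊕0⊕0⊕0⊕1⊕1⊕1 = 0
s4 (pos 4,5,6,7,12,13,14,15,20,21,22,23,28,29,30,31): 1⊕1⊕1⊕1⊕1⊕0⊕0⊕0⊕1⊕0⊕0⊕0⊕1⊕1⊕1⊕1 = 0
s8 (pos 8,9,10,11,12,13,14,15,24,25,26,27,28,29,30,31): 0⊕0⊕1⊕1⊕1⊕0⊕0⊕0⊕0⊕0⊕0⊕1⊕1⊕1⊕1⊕1 = 0
s16 (pos 16,17,18,19,20,21,22,23,24,25,26,27,28,29,30,31): 1⊕0⊕0⊕1⊕1⊕0⊕0⊕0⊕0⊕0⊕0⊕1⊕1⊕1⊕1⊕1 = 0
Syndrome s16…s1 = 00000 → no error.
Read data bits from positions 3,5,6,7,9,10,11,12,13,14,15,17,18,19,20,21,22,23,24,25,26,27,28,29,30,31: 01110111000001100000011111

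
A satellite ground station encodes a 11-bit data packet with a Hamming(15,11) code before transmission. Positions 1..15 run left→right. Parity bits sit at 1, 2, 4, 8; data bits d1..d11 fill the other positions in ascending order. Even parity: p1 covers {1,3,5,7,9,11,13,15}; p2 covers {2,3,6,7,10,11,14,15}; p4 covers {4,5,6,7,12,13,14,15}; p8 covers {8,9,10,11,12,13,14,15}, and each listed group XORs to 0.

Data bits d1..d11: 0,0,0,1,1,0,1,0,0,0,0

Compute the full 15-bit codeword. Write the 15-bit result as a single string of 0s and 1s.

Place data at non-parity positions: p1 p2 0 p4 0 0 1 p8 1 0 1 0 0 0 0
p1 (pos 1,3,5,7,9,11,13,15): XOR of data positions = 0⊕0⊕1⊕1⊕1⊕0⊕0 = 1
p2 (pos 2,3,6,7,10,11,14,15): XOR of data positions = 0⊕0⊕1⊕0⊕1⊕0⊕0 = 0
p4 (pos 4,5,6,7,12,13,14,15): XOR of data positions = 0⊕0⊕1⊕0⊕0⊕0⊕0 = 1
p8 (pos 8,9,10,11,12,13,14,15): XOR of data positions = 1⊕0⊕1⊕0⊕0⊕0⊕0 = 0
Codeword: 100100101010000

100100101010000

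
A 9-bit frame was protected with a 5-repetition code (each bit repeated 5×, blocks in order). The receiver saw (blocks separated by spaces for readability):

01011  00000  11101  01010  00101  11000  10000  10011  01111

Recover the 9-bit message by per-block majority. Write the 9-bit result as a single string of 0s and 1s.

Block 1 (01011): 3 ones → 1
Block 2 (00000): 0 ones → 0
Block 3 (11101): 4 ones → 1
Block 4 (01010): 2 ones → 0
Block 5 (00101): 2 ones → 0
Block 6 (11000): 2 ones → 0
Block 7 (10000): 1 one → 0
Block 8 (10011): 3 ones → 1
Block 9 (01111): 4 ones → 1

101000011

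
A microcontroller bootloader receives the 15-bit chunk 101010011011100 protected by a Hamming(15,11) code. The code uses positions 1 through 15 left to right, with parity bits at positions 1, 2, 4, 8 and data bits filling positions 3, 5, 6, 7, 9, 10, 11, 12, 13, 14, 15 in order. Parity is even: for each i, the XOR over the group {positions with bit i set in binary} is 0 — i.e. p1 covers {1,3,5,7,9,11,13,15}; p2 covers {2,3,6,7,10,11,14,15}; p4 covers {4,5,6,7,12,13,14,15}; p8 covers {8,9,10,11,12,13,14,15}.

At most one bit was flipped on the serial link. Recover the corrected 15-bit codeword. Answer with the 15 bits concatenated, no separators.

101010011010100

s1 (pos 1,3,5,7,9,11,13,15): 1⊕1⊕1⊕0⊕1⊕1⊕1⊕0 = 0
s2 (pos 2,3,6,7,10,11,14,15): 0⊕1⊕0⊕0⊕0⊕1⊕0⊕0 = 0
s4 (pos 4,5,6,7,12,13,14,15): 0⊕1⊕0⊕0⊕1⊕1⊕0⊕0 = 1
s8 (pos 8,9,10,11,12,13,14,15): 1⊕1⊕0⊕1⊕1⊕1⊕0⊕0 = 1
Syndrome s8…s1 = 1100 → error at position 12.
Flip position 12: 101010011011100 → 101010011010100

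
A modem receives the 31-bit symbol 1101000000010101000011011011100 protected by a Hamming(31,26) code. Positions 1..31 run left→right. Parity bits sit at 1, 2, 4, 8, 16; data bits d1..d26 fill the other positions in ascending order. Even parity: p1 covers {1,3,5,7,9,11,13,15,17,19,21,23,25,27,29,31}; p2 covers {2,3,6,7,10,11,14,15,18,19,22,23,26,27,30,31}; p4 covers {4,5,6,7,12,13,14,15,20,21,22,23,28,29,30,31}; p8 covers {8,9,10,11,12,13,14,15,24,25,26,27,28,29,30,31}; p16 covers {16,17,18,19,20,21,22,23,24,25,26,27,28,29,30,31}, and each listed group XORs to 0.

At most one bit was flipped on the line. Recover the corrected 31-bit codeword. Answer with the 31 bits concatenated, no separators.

s1 (pos 1,3,5,7,9,11,13,15,17,19,21,23,25,27,29,31): 1⊕0⊕0⊕0⊕0⊕0⊕0⊕0⊕0⊕0⊕1⊕0⊕1⊕1⊕1⊕0 = 1
s2 (pos 2,3,6,7,10,11,14,15,18,19,22,23,26,27,30,31): 1⊕0⊕0⊕0⊕0⊕0⊕1⊕0⊕0⊕0⊕1⊕0⊕0⊕1⊕0⊕0 = 0
s4 (pos 4,5,6,7,12,13,14,15,20,21,22,23,28,29,30,31): 1⊕0⊕0⊕0⊕1⊕0⊕1⊕0⊕0⊕1⊕1⊕0⊕1⊕1⊕0⊕0 = 1
s8 (pos 8,9,10,11,12,13,14,15,24,25,26,27,28,29,30,31): 0⊕0⊕0⊕0⊕1⊕0⊕1⊕0⊕1⊕1⊕0⊕1⊕1⊕1⊕0⊕0 = 1
s16 (pos 16,17,18,19,20,21,22,23,24,25,26,27,28,29,30,31): 1⊕0⊕0⊕0⊕0⊕1⊕1⊕0⊕1⊕1⊕0⊕1⊕1⊕1⊕0⊕0 = 0
Syndrome s16…s1 = 01101 → error at position 13.
Flip position 13: 1101000000010101000011011011100 → 1101000000011101000011011011100

1101000000011101000011011011100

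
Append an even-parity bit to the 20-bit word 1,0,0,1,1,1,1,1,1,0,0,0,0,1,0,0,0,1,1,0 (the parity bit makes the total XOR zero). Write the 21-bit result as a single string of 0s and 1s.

100111111000010001100

XOR of the 20 data bits: 1⊕0⊕0⊕1⊕1⊕1⊕1⊕1⊕1⊕0⊕0⊕0⊕0⊕1⊕0⊕0⊕0⊕1⊕1⊕0 = 0
Parity bit = 0 (so all 21 bits XOR to 0).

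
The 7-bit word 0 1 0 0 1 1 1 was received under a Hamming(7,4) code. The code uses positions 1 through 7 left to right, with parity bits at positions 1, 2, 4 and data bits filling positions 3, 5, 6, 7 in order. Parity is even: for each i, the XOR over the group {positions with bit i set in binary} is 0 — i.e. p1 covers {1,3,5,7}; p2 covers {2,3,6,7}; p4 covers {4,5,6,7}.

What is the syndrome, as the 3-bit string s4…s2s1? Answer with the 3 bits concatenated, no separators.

110

s1 (pos 1,3,5,7): 0⊕0⊕1⊕1 = 0
s2 (pos 2,3,6,7): 1⊕0⊕1⊕1 = 1
s4 (pos 4,5,6,7): 0⊕1⊕1⊕1 = 1
Syndrome s4…s1 = 110 → error at position 6.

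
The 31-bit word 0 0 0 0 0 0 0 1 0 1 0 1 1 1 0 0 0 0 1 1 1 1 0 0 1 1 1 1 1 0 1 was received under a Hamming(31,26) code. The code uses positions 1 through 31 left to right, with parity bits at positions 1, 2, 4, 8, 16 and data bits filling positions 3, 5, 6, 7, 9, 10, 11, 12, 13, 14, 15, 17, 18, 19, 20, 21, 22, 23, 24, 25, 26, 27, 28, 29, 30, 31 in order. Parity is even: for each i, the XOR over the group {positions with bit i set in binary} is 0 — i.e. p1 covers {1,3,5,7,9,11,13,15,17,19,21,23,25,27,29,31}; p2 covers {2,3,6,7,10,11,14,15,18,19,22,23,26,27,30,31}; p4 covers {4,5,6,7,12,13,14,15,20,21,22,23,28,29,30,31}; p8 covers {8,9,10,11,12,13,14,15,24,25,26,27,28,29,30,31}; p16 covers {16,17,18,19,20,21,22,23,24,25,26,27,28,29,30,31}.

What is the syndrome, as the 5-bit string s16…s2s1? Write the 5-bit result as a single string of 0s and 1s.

01111

s1 (pos 1,3,5,7,9,11,13,15,17,19,21,23,25,27,29,31): 0⊕0⊕0⊕0⊕0⊕0⊕1⊕0⊕0⊕1⊕1⊕0⊕1⊕1⊕1⊕1 = 1
s2 (pos 2,3,6,7,10,11,14,15,18,19,22,23,26,27,30,31): 0⊕0⊕0⊕0⊕1⊕0⊕1⊕0⊕0⊕1⊕1⊕0⊕1⊕1⊕0⊕1 = 1
s4 (pos 4,5,6,7,12,13,14,15,20,21,22,23,28,29,30,31): 0⊕0⊕0⊕0⊕1⊕1⊕1⊕0⊕1⊕1⊕1⊕0⊕1⊕1⊕0⊕1 = 1
s8 (pos 8,9,10,11,12,13,14,15,24,25,26,27,28,29,30,31): 1⊕0⊕1⊕0⊕1⊕1⊕1⊕0⊕0⊕1⊕1⊕1⊕1⊕1⊕0⊕1 = 1
s16 (pos 16,17,18,19,20,21,22,23,24,25,26,27,28,29,30,31): 0⊕0⊕0⊕1⊕1⊕1⊕1⊕0⊕0⊕1⊕1⊕1⊕1⊕1⊕0⊕1 = 0
Syndrome s16…s1 = 01111 → error at position 15.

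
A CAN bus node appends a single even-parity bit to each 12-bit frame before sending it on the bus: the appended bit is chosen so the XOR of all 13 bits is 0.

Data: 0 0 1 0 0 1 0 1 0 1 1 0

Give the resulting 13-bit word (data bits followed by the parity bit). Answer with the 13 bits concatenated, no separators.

0010010101101

XOR of the 12 data bits: 0⊕0⊕1⊕0⊕0⊕1⊕0⊕1⊕0⊕1⊕1⊕0 = 1
Parity bit = 1 (so all 13 bits XOR to 0).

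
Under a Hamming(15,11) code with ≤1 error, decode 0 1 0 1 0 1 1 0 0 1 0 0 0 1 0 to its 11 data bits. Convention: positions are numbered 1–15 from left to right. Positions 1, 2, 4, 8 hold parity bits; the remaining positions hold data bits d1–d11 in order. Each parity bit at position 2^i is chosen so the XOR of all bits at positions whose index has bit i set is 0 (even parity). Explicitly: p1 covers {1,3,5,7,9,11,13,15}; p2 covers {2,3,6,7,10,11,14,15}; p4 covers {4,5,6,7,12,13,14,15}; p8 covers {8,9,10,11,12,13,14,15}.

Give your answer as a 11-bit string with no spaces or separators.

10110100010

s1 (pos 1,3,5,7,9,11,13,15): 0⊕0⊕0⊕1⊕0⊕0⊕0⊕0 = 1
s2 (pos 2,3,6,7,10,11,14,15): 1⊕0⊕1⊕1⊕1⊕0⊕1⊕0 = 1
s4 (pos 4,5,6,7,12,13,14,15): 1⊕0⊕1⊕1⊕0⊕0⊕1⊕0 = 0
s8 (pos 8,9,10,11,12,13,14,15): 0⊕0⊕1⊕0⊕0⊕0⊕1⊕0 = 0
Syndrome s8…s1 = 0011 → error at position 3.
Flip position 3: 010101100100010 → 011101100100010
Read data bits from positions 3,5,6,7,9,10,11,12,13,14,15: 10110100010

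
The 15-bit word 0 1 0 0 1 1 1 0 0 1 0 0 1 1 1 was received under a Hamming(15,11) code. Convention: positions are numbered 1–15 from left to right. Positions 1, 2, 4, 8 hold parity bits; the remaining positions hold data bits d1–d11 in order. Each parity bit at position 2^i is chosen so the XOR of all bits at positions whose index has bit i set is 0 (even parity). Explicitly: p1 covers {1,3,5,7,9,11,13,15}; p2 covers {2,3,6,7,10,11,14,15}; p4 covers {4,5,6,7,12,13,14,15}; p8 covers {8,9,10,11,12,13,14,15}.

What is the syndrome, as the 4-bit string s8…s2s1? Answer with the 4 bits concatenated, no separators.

0000

s1 (pos 1,3,5,7,9,11,13,15): 0⊕0⊕1⊕1⊕0⊕0⊕1⊕1 = 0
s2 (pos 2,3,6,7,10,11,14,15): 1⊕0⊕1⊕1⊕1⊕0⊕1⊕1 = 0
s4 (pos 4,5,6,7,12,13,14,15): 0⊕1⊕1⊕1⊕0⊕1⊕1⊕1 = 0
s8 (pos 8,9,10,11,12,13,14,15): 0⊕0⊕1⊕0⊕0⊕1⊕1⊕1 = 0
Syndrome s8…s1 = 0000 → no error.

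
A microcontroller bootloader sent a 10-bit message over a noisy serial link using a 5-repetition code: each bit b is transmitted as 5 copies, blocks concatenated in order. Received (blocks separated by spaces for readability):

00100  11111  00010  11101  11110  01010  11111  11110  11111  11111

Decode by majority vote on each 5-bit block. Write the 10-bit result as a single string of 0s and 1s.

Block 1 (00100): 1 one → 0
Block 2 (11111): 5 ones → 1
Block 3 (00010): 1 one → 0
Block 4 (11101): 4 ones → 1
Block 5 (11110): 4 ones → 1
Block 6 (01010): 2 ones → 0
Block 7 (11111): 5 ones → 1
Block 8 (11110): 4 ones → 1
Block 9 (11111): 5 ones → 1
Block 10 (11111): 5 ones → 1

0101101111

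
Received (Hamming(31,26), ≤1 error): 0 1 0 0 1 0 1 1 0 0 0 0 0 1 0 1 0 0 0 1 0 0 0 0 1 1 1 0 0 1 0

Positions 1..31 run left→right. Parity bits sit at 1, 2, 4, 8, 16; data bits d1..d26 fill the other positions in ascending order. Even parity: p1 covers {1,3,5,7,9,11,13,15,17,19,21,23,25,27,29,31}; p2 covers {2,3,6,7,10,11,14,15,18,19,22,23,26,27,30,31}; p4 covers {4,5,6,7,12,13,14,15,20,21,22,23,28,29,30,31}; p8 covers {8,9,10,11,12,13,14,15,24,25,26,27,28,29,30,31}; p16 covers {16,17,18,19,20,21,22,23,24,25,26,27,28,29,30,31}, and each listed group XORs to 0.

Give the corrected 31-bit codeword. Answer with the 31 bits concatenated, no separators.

0101101100000101000100001110010

s1 (pos 1,3,5,7,9,11,13,15,17,19,21,23,25,27,29,31): 0⊕0⊕1⊕1⊕0⊕0⊕0⊕0⊕0⊕0⊕0⊕0⊕1⊕1⊕0⊕0 = 0
s2 (pos 2,3,6,7,10,11,14,15,18,19,22,23,26,27,30,31): 1⊕0⊕0⊕1⊕0⊕0⊕1⊕0⊕0⊕0⊕0⊕0⊕1⊕1⊕1⊕0 = 0
s4 (pos 4,5,6,7,12,13,14,15,20,21,22,23,28,29,30,31): 0⊕1⊕0⊕1⊕0⊕0⊕1⊕0⊕1⊕0⊕0⊕0⊕0⊕0⊕1⊕0 = 1
s8 (pos 8,9,10,11,12,13,14,15,24,25,26,27,28,29,30,31): 1⊕0⊕0⊕0⊕0⊕0⊕1⊕0⊕0⊕1⊕1⊕1⊕0⊕0⊕1⊕0 = 0
s16 (pos 16,17,18,19,20,21,22,23,24,25,26,27,28,29,30,31): 1⊕0⊕0⊕0⊕1⊕0⊕0⊕0⊕0⊕1⊕1⊕1⊕0⊕0⊕1⊕0 = 0
Syndrome s16…s1 = 00100 → error at position 4.
Flip position 4: 0100101100000101000100001110010 → 0101101100000101000100001110010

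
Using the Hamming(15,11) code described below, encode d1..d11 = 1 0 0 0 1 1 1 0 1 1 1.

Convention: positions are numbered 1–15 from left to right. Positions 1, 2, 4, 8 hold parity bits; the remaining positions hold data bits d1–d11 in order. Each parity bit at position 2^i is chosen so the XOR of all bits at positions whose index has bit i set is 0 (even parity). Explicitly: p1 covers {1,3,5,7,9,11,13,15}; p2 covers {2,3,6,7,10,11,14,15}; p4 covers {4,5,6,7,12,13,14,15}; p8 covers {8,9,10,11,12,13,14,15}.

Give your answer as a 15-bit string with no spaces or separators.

Place data at non-parity positions: p1 p2 1 p4 0 0 0 p8 1 1 1 0 1 1 1
p1 (pos 1,3,5,7,9,11,13,15): XOR of data positions = 1⊕0⊕0⊕1⊕1⊕1⊕1 = 1
p2 (pos 2,3,6,7,10,11,14,15): XOR of data positions = 1⊕0⊕0⊕1⊕1⊕1⊕1 = 1
p4 (pos 4,5,6,7,12,13,14,15): XOR of data positions = 0⊕0⊕0⊕0⊕1⊕1⊕1 = 1
p8 (pos 8,9,10,11,12,13,14,15): XOR of data positions = 1⊕1⊕1⊕0⊕1⊕1⊕1 = 0
Codeword: 111100001110111

111100001110111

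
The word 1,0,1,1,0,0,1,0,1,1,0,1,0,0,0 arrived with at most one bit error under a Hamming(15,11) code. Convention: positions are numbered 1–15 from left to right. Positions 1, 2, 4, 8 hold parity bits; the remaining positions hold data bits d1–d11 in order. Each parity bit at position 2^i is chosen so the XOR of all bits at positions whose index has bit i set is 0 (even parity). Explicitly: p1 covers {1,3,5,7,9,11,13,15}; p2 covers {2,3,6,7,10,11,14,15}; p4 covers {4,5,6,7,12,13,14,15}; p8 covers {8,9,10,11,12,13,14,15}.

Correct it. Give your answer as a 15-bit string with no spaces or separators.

s1 (pos 1,3,5,7,9,11,13,15): 1⊕1⊕0⊕1⊕1⊕0⊕0⊕0 = 0
s2 (pos 2,3,6,7,10,11,14,15): 0⊕1⊕0⊕1⊕1⊕0⊕0⊕0 = 1
s4 (pos 4,5,6,7,12,13,14,15): 1⊕0⊕0⊕1⊕1⊕0⊕0⊕0 = 1
s8 (pos 8,9,10,11,12,13,14,15): 0⊕1⊕1⊕0⊕1⊕0⊕0⊕0 = 1
Syndrome s8…s1 = 1110 → error at position 14.
Flip position 14: 101100101101000 → 101100101101010

101100101101010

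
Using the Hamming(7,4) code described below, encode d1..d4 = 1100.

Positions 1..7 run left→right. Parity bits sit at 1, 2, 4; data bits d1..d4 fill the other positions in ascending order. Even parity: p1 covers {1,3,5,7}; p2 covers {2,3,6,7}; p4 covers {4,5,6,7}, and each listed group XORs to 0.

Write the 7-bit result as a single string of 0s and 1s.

0111100

Place data at non-parity positions: p1 p2 1 p4 1 0 0
p1 (pos 1,3,5,7): XOR of data positions = 1⊕1⊕0 = 0
p2 (pos 2,3,6,7): XOR of data positions = 1⊕0⊕0 = 1
p4 (pos 4,5,6,7): XOR of data positions = 1⊕0⊕0 = 1
Codeword: 0111100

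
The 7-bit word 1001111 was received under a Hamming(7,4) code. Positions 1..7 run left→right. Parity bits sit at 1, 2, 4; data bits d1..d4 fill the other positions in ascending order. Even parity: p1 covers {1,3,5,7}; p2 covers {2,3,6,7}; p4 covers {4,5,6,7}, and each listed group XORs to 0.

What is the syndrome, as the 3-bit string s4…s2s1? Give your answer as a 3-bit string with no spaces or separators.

s1 (pos 1,3,5,7): 1⊕0⊕1⊕1 = 1
s2 (pos 2,3,6,7): 0⊕0⊕1⊕1 = 0
s4 (pos 4,5,6,7): 1⊕1⊕1⊕1 = 0
Syndrome s4…s1 = 001 → error at position 1.

001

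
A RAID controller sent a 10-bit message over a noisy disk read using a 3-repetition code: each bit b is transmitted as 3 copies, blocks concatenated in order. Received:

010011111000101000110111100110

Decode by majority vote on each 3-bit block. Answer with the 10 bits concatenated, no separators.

0110101101

Block 1 (010): 1 one → 0
Block 2 (011): 2 ones → 1
Block 3 (111): 3 ones → 1
Block 4 (000): 0 ones → 0
Block 5 (101): 2 ones → 1
Block 6 (000): 0 ones → 0
Block 7 (110): 2 ones → 1
Block 8 (111): 3 ones → 1
Block 9 (100): 1 one → 0
Block 10 (110): 2 ones → 1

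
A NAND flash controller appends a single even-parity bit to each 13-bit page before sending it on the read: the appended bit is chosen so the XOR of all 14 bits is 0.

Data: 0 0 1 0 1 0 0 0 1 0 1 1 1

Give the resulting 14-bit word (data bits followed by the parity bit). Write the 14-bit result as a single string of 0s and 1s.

XOR of the 13 data bits: 0⊕0⊕1⊕0⊕1⊕0⊕0⊕0⊕1⊕0⊕1⊕1⊕1 = 0
Parity bit = 0 (so all 14 bits XOR to 0).

00101000101110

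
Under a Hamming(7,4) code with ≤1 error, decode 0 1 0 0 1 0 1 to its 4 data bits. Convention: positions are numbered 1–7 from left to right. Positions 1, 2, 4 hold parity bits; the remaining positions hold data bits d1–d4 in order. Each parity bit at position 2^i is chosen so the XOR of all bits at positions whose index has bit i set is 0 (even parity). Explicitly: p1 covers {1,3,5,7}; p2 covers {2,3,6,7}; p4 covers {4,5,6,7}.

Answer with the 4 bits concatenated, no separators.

0101

s1 (pos 1,3,5,7): 0⊕0⊕1⊕1 = 0
s2 (pos 2,3,6,7): 1⊕0⊕0⊕1 = 0
s4 (pos 4,5,6,7): 0⊕1⊕0⊕1 = 0
Syndrome s4…s1 = 000 → no error.
Read data bits from positions 3,5,6,7: 0101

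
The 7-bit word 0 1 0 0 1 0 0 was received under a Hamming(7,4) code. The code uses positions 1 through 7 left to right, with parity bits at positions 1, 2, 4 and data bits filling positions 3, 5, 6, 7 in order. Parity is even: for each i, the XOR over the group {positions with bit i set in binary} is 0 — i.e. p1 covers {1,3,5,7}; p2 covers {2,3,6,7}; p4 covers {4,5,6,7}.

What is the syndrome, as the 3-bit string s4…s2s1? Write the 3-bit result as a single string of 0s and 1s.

s1 (pos 1,3,5,7): 0⊕0⊕1⊕0 = 1
s2 (pos 2,3,6,7): 1⊕0⊕0⊕0 = 1
s4 (pos 4,5,6,7): 0⊕1⊕0⊕0 = 1
Syndrome s4…s1 = 111 → error at position 7.

111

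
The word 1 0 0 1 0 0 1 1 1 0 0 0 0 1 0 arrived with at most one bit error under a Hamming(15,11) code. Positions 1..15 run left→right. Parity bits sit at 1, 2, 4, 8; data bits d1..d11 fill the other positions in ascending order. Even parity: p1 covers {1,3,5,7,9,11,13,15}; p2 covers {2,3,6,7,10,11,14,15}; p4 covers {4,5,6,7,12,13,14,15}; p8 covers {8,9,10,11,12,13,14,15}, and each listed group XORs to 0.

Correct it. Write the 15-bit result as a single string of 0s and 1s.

s1 (pos 1,3,5,7,9,11,13,15): 1⊕0⊕0⊕1⊕1⊕0⊕0⊕0 = 1
s2 (pos 2,3,6,7,10,11,14,15): 0⊕0⊕0⊕1⊕0⊕0⊕1⊕0 = 0
s4 (pos 4,5,6,7,12,13,14,15): 1⊕0⊕0⊕1⊕0⊕0⊕1⊕0 = 1
s8 (pos 8,9,10,11,12,13,14,15): 1⊕1⊕0⊕0⊕0⊕0⊕1⊕0 = 1
Syndrome s8…s1 = 1101 → error at position 13.
Flip position 13: 100100111000010 → 100100111000110

100100111000110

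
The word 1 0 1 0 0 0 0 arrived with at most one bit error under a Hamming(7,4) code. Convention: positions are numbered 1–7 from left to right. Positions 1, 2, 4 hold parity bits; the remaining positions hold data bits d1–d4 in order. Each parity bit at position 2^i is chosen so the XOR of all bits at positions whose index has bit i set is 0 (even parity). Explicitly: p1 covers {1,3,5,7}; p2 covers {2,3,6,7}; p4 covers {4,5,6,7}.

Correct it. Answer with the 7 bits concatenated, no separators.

s1 (pos 1,3,5,7): 1⊕1⊕0⊕0 = 0
s2 (pos 2,3,6,7): 0⊕1⊕0⊕0 = 1
s4 (pos 4,5,6,7): 0⊕0⊕0⊕0 = 0
Syndrome s4…s1 = 010 → error at position 2.
Flip position 2: 1010000 → 1110000

1110000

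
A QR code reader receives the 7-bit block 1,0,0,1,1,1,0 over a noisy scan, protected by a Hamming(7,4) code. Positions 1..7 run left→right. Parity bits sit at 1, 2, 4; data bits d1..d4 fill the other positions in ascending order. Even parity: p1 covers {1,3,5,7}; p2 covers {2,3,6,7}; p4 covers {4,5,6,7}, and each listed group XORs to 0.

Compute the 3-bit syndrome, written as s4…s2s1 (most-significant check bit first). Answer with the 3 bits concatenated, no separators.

s1 (pos 1,3,5,7): 1⊕0⊕1⊕0 = 0
s2 (pos 2,3,6,7): 0⊕0⊕1⊕0 = 1
s4 (pos 4,5,6,7): 1⊕1⊕1⊕0 = 1
Syndrome s4…s1 = 110 → error at position 6.

110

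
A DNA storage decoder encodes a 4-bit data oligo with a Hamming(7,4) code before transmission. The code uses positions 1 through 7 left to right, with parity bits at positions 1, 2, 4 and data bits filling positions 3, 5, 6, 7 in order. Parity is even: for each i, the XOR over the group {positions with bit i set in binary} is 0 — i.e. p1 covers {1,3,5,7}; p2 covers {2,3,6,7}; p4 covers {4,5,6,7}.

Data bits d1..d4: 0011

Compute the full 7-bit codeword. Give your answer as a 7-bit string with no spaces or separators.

Place data at non-parity positions: p1 p2 0 p4 0 1 1
p1 (pos 1,3,5,7): XOR of data positions = 0⊕0⊕1 = 1
p2 (pos 2,3,6,7): XOR of data positions = 0⊕1⊕1 = 0
p4 (pos 4,5,6,7): XOR of data positions = 0⊕1⊕1 = 0
Codeword: 1000011

1000011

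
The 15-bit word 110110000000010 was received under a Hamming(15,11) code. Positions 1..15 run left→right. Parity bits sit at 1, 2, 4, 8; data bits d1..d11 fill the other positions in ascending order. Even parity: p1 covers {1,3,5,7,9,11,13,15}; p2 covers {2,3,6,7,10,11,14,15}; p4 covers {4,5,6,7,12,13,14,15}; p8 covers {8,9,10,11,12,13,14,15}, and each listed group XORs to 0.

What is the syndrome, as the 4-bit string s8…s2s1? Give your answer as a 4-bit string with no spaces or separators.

1100

s1 (pos 1,3,5,7,9,11,13,15): 1⊕0⊕1⊕0⊕0⊕0⊕0⊕0 = 0
s2 (pos 2,3,6,7,10,11,14,15): 1⊕0⊕0⊕0⊕0⊕0⊕1⊕0 = 0
s4 (pos 4,5,6,7,12,13,14,15): 1⊕1⊕0⊕0⊕0⊕0⊕1⊕0 = 1
s8 (pos 8,9,10,11,12,13,14,15): 0⊕0⊕0⊕0⊕0⊕0⊕1⊕0 = 1
Syndrome s8…s1 = 1100 → error at position 12.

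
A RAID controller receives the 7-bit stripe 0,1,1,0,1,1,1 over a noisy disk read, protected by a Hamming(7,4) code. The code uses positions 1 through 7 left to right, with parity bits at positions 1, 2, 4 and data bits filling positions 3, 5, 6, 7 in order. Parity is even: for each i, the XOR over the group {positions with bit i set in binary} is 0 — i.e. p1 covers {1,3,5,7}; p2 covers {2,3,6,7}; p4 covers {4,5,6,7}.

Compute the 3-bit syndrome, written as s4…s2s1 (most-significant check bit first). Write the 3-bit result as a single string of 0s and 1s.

s1 (pos 1,3,5,7): 0⊕1⊕1⊕1 = 1
s2 (pos 2,3,6,7): 1⊕1⊕1⊕1 = 0
s4 (pos 4,5,6,7): 0⊕1⊕1⊕1 = 1
Syndrome s4…s1 = 101 → error at position 5.

101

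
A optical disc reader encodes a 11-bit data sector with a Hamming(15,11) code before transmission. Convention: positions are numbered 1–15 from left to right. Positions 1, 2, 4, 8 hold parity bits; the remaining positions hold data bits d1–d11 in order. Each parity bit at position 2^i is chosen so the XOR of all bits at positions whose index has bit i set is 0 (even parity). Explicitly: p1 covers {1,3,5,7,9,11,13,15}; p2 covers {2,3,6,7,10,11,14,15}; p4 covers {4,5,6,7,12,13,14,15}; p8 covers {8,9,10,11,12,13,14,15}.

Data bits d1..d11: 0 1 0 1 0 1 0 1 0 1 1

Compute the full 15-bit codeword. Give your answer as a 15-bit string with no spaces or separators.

100110100101011

Place data at non-parity positions: p1 p2 0 p4 1 0 1 p8 0 1 0 1 0 1 1
p1 (pos 1,3,5,7,9,11,13,15): XOR of data positions = 0⊕1⊕1⊕0⊕0⊕0⊕1 = 1
p2 (pos 2,3,6,7,10,11,14,15): XOR of data positions = 0⊕0⊕1⊕1⊕0⊕1⊕1 = 0
p4 (pos 4,5,6,7,12,13,14,15): XOR of data positions = 1⊕0⊕1⊕1⊕0⊕1⊕1 = 1
p8 (pos 8,9,10,11,12,13,14,15): XOR of data positions = 0⊕1⊕0⊕1⊕0⊕1⊕1 = 0
Codeword: 100110100101011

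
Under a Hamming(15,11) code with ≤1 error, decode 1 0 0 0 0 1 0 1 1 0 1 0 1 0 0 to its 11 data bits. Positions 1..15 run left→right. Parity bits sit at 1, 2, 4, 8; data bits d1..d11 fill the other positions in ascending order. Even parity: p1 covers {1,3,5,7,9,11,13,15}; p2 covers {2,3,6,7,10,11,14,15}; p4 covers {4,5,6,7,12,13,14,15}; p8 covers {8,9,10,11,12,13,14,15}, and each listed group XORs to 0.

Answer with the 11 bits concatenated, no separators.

00101010100

s1 (pos 1,3,5,7,9,11,13,15): 1⊕0⊕0⊕0⊕1⊕1⊕1⊕0 = 0
s2 (pos 2,3,6,7,10,11,14,15): 0⊕0⊕1⊕0⊕0⊕1⊕0⊕0 = 0
s4 (pos 4,5,6,7,12,13,14,15): 0⊕0⊕1⊕0⊕0⊕1⊕0⊕0 = 0
s8 (pos 8,9,10,11,12,13,14,15): 1⊕1⊕0⊕1⊕0⊕1⊕0⊕0 = 0
Syndrome s8…s1 = 0000 → no error.
Read data bits from positions 3,5,6,7,9,10,11,12,13,14,15: 00101010100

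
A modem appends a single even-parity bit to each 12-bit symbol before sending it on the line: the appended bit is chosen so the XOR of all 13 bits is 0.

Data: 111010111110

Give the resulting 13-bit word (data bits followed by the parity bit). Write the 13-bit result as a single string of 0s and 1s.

XOR of the 12 data bits: 1⊕1⊕1⊕0⊕1⊕0⊕1⊕1⊕1⊕1⊕1⊕0 = 1
Parity bit = 1 (so all 13 bits XOR to 0).

1110101111101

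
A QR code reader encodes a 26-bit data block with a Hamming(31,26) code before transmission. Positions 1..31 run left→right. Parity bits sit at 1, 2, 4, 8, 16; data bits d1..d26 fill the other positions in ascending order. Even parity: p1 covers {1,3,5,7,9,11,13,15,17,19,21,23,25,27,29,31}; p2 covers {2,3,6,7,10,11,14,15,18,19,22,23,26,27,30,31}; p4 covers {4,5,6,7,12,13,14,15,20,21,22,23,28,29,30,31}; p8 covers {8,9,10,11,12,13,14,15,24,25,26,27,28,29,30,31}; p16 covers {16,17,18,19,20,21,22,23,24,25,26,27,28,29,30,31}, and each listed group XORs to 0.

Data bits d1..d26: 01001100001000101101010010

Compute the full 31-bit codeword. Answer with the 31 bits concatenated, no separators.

Place data at non-parity positions: p1 p2 0 p4 1 0 0 p8 1 1 0 0 0 0 1 p16 0 0 0 1 0 1 1 0 1 0 1 0 0 1 0
p1 (pos 1,3,5,7,9,11,13,15,17,19,21,23,25,27,29,31): XOR of data positions = 0⊕1⊕0⊕1⊕0⊕0⊕1⊕0⊕0⊕0⊕1⊕1⊕1⊕0⊕0 = 0
p2 (pos 2,3,6,7,10,11,14,15,18,19,22,23,26,27,30,31): XOR of data positions = 0⊕0⊕0⊕1⊕0⊕0⊕1⊕0⊕0⊕1⊕1⊕0⊕1⊕1⊕0 = 0
p4 (pos 4,5,6,7,12,13,14,15,20,21,22,23,28,29,30,31): XOR of data positions = 1⊕0⊕0⊕0⊕0⊕0⊕1⊕1⊕0⊕1⊕1⊕0⊕0⊕1⊕0 = 0
p8 (pos 8,9,10,11,12,13,14,15,24,25,26,27,28,29,30,31): XOR of data positions = 1⊕1⊕0⊕0⊕0⊕0⊕1⊕0⊕1⊕0⊕1⊕0⊕0⊕1⊕0 = 0
p16 (pos 16,17,18,19,20,21,22,23,24,25,26,27,28,29,30,31): XOR of data positions = 0⊕0⊕0⊕1⊕0⊕1⊕1⊕0⊕1⊕0⊕1⊕0⊕0⊕1⊕0 = 0
Codeword: 0000100011000010000101101010010

0000100011000010000101101010010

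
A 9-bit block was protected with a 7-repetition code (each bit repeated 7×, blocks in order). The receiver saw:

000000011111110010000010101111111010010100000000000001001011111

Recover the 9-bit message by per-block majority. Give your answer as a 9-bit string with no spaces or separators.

Block 1 (0000000): 0 ones → 0
Block 2 (1111111): 7 ones → 1
Block 3 (0010000): 1 one → 0
Block 4 (0101011): 4 ones → 1
Block 5 (1111101): 6 ones → 1
Block 6 (0010100): 2 ones → 0
Block 7 (0000000): 0 ones → 0
Block 8 (0000100): 1 one → 0
Block 9 (1011111): 6 ones → 1

010110001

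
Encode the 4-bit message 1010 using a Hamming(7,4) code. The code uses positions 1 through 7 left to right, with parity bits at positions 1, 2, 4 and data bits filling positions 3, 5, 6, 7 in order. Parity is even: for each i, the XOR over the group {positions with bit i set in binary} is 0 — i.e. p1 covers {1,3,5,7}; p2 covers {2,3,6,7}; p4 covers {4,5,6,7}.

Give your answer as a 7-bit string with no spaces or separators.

Place data at non-parity positions: p1 p2 1 p4 0 1 0
p1 (pos 1,3,5,7): XOR of data positions = 1⊕0⊕0 = 1
p2 (pos 2,3,6,7): XOR of data positions = 1⊕1⊕0 = 0
p4 (pos 4,5,6,7): XOR of data positions = 0⊕1⊕0 = 1
Codeword: 1011010

1011010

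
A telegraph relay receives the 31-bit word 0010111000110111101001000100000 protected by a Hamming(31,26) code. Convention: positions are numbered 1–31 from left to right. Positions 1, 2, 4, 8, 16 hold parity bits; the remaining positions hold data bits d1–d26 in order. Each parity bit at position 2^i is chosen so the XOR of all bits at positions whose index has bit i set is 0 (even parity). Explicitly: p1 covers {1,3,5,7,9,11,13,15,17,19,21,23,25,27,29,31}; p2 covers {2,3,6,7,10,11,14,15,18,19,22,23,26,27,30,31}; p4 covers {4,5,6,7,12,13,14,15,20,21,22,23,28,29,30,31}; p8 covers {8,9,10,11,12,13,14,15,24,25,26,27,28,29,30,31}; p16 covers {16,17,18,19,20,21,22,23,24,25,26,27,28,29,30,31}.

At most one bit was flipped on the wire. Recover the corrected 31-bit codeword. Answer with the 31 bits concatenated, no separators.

0010111000110111101001000100001

s1 (pos 1,3,5,7,9,11,13,15,17,19,21,23,25,27,29,31): 0⊕1⊕1⊕1⊕0⊕1⊕0⊕1⊕1⊕1⊕0⊕0⊕0⊕0⊕0⊕0 = 1
s2 (pos 2,3,6,7,10,11,14,15,18,19,22,23,26,27,30,31): 0⊕1⊕1⊕1⊕0⊕1⊕1⊕1⊕0⊕1⊕1⊕0⊕1⊕0⊕0⊕0 = 1
s4 (pos 4,5,6,7,12,13,14,15,20,21,22,23,28,29,30,31): 0⊕1⊕1⊕1⊕1⊕0⊕1⊕1⊕0⊕0⊕1⊕0⊕0⊕0⊕0⊕0 = 1
s8 (pos 8,9,10,11,12,13,14,15,24,25,26,27,28,29,30,31): 0⊕0⊕0⊕1⊕1⊕0⊕1⊕1⊕0⊕0⊕1⊕0⊕0⊕0⊕0⊕0 = 1
s16 (pos 16,17,18,19,20,21,22,23,24,25,26,27,28,29,30,31): 1⊕1⊕0⊕1⊕0⊕0⊕1⊕0⊕0⊕0⊕1⊕0⊕0⊕0⊕0⊕0 = 1
Syndrome s16…s1 = 11111 → error at position 31.
Flip position 31: 0010111000110111101001000100000 → 0010111000110111101001000100001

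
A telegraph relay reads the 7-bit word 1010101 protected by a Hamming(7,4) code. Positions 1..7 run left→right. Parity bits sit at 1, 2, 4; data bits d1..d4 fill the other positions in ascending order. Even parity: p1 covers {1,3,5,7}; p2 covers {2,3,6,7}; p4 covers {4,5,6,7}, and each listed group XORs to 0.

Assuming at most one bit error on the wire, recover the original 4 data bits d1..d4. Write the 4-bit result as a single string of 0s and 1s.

s1 (pos 1,3,5,7): 1⊕1⊕1⊕1 = 0
s2 (pos 2,3,6,7): 0⊕1⊕0⊕1 = 0
s4 (pos 4,5,6,7): 0⊕1⊕0⊕1 = 0
Syndrome s4…s1 = 000 → no error.
Read data bits from positions 3,5,6,7: 1101

1101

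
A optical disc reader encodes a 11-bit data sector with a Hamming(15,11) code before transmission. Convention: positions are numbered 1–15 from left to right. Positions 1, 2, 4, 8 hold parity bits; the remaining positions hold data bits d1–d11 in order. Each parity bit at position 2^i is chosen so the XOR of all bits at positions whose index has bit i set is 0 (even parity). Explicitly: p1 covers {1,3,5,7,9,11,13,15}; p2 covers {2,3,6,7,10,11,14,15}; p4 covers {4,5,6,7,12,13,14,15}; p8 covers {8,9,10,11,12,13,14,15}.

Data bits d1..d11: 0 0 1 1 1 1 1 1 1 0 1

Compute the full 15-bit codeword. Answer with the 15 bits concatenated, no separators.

110101101111101

Place data at non-parity positions: p1 p2 0 p4 0 1 1 p8 1 1 1 1 1 0 1
p1 (pos 1,3,5,7,9,11,13,15): XOR of data positions = 0⊕0⊕1⊕1⊕1⊕1⊕1 = 1
p2 (pos 2,3,6,7,10,11,14,15): XOR of data positions = 0⊕1⊕1⊕1⊕1⊕0⊕1 = 1
p4 (pos 4,5,6,7,12,13,14,15): XOR of data positions = 0⊕1⊕1⊕1⊕1⊕0⊕1 = 1
p8 (pos 8,9,10,11,12,13,14,15): XOR of data positions = 1⊕1⊕1⊕1⊕1⊕0⊕1 = 0
Codeword: 110101101111101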